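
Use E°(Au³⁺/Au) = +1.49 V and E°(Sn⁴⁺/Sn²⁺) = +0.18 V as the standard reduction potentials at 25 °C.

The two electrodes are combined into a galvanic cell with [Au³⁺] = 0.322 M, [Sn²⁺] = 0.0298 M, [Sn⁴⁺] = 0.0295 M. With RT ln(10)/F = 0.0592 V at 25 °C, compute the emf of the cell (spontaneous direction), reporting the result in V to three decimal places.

+1.300 V

Au³⁺/Au is the cathode (higher E°), Sn⁴⁺/Sn²⁺ the anode: E°cell = +1.49 − (+0.18) = +1.31 V, n = 6.
Overall: 2 Au³⁺(aq) + 3 Sn²⁺(aq) → 2 Au(s) + 3 Sn⁴⁺(aq)
Q = [Sn⁴⁺]^3 / ([Au³⁺]^2·[Sn²⁺]^3); log Q = 0.971.
E = E° − (0.0592/n) log Q = +1.31 − (0.0592/6)(0.971) = +1.300 V.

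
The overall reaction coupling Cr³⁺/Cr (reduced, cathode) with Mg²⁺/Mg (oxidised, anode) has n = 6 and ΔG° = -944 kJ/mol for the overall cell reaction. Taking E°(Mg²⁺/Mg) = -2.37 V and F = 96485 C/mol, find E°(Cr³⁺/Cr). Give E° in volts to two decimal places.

-0.74 V

E°cell = −ΔG°/(nF) = −(-944×10³)/((6)(96485)) = +1.631 V.
Since Cr³⁺/Cr is the cathode and Mg²⁺/Mg the anode, E°cell = E°(Cr³⁺/Cr) − E°(Mg²⁺/Mg).
So E°(Cr³⁺/Cr) = E°cell + E°(Mg²⁺/Mg) = +1.631 + (-2.37) = -0.74 V.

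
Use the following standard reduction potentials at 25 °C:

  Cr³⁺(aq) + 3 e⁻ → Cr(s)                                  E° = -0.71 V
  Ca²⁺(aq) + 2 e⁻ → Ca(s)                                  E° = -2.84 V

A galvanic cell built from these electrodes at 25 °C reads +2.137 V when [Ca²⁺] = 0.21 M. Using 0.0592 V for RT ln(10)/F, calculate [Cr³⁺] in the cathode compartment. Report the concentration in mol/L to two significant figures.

Cr³⁺/Cr is the cathode, Ca²⁺/Ca the anode: E°cell = +2.13 V, n = 6.
Overall reaction: 2 Cr³⁺(aq) + 3 Ca(s) → 2 Cr(s) + 3 Ca²⁺(aq); Q = [Ca²⁺]^3/[Cr³⁺]^2.
From E = E° − (0.0592/n) log Q: log Q = (E° − E)·n/0.0592 = (+2.13 − (+2.137))·6/0.0592 = -0.7095.
So 2·log[Cr³⁺] = 3·log(0.21) − log Q = -2.0333 − (-0.7095) = -1.3238; log[Cr³⁺] = -1.3238 / 2 = -0.6619; [Cr³⁺] = 10^(-0.6619) ≈ 0.22 M.

0.22 M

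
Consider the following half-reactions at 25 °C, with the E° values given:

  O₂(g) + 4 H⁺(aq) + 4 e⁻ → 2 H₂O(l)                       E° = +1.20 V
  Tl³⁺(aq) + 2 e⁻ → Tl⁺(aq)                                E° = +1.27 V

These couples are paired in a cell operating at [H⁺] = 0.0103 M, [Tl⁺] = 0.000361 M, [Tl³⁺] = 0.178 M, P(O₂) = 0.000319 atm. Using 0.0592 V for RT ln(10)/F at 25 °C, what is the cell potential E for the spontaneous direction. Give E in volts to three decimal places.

+0.319 V

Tl³⁺/Tl⁺ is the cathode (higher E°), O₂/H₂O the anode: E°cell = +1.27 − (+1.20) = +0.07 V, n = 4.
Overall: 2 Tl³⁺(aq) + 2 H₂O(l) → 2 Tl⁺(aq) + O₂(g) + 4 H⁺(aq)
Q = [Tl⁺]^2·P(O₂)·[H⁺]^4 / ([Tl³⁺]^2); log Q = -16.831.
E = E° − (0.0592/n) log Q = +0.07 − (0.0592/4)(-16.831) = +0.319 V.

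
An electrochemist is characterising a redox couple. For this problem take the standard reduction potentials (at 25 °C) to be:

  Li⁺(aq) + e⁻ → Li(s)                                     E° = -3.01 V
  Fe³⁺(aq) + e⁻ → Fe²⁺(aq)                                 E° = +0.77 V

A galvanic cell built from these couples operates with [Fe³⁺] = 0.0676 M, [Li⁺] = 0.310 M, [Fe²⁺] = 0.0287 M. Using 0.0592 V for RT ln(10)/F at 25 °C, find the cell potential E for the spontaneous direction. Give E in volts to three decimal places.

Fe³⁺/Fe²⁺ is the cathode (higher E°), Li⁺/Li the anode: E°cell = +0.77 − (-3.01) = +3.78 V, n = 1.
Overall: Fe³⁺(aq) + Li(s) → Fe²⁺(aq) + Li⁺(aq)
Q = [Fe²⁺]·[Li⁺] / ([Fe³⁺]); log Q = -0.881.
E = E° − (0.0592/n) log Q = +3.78 − (0.0592/1)(-0.881) = +3.832 V.

+3.832 V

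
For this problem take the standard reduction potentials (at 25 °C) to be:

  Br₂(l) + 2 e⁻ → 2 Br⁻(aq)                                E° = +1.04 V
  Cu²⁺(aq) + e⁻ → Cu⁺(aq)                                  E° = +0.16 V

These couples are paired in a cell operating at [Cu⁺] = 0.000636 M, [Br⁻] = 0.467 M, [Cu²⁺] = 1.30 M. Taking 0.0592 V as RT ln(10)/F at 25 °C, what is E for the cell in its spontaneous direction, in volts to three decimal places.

Br₂/Br⁻ is the cathode (higher E°), Cu²⁺/Cu⁺ the anode: E°cell = +1.04 − (+0.16) = +0.88 V, n = 2.
Overall: Br₂(l) + 2 Cu⁺(aq) → 2 Br⁻(aq) + 2 Cu²⁺(aq)
Q = [Br⁻]^2·[Cu²⁺]^2 / ([Cu⁺]^2); log Q = 5.960.
E = E° − (0.0592/n) log Q = +0.88 − (0.0592/2)(5.960) = +0.704 V.

+0.704 V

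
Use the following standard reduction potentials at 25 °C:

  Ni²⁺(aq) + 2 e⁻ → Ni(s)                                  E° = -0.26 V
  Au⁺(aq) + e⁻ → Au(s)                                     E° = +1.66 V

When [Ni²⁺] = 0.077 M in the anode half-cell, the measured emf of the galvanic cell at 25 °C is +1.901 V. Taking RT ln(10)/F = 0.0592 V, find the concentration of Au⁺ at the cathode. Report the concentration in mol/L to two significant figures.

0.13 M

Au⁺/Au is the cathode, Ni²⁺/Ni the anode: E°cell = +1.92 V, n = 2.
Overall reaction: 2 Au⁺(aq) + Ni(s) → 2 Au(s) + Ni²⁺(aq); Q = [Ni²⁺]^1/[Au⁺]^2.
From E = E° − (0.0592/n) log Q: log Q = (E° − E)·n/0.0592 = (+1.92 − (+1.901))·2/0.0592 = 0.6419.
So 2·log[Au⁺] = 1·log(0.077) − log Q = -1.1135 − (0.6419) = -1.7554; log[Au⁺] = -1.7554 / 2 = -0.8777; [Au⁺] = 10^(-0.8777) ≈ 0.13 M.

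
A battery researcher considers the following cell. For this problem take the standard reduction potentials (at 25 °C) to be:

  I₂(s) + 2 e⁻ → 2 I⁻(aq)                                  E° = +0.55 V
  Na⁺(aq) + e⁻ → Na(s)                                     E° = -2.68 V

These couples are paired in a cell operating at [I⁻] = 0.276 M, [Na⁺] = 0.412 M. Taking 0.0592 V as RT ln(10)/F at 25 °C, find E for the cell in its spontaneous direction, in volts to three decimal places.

+3.286 V

I₂/I⁻ is the cathode (higher E°), Na⁺/Na the anode: E°cell = +0.55 − (-2.68) = +3.23 V, n = 2.
Overall: I₂(s) + 2 Na(s) → 2 I⁻(aq) + 2 Na⁺(aq)
Q = [I⁻]^2·[Na⁺]^2; log Q = -1.888.
E = E° − (0.0592/n) log Q = +3.23 − (0.0592/2)(-1.888) = +3.286 V.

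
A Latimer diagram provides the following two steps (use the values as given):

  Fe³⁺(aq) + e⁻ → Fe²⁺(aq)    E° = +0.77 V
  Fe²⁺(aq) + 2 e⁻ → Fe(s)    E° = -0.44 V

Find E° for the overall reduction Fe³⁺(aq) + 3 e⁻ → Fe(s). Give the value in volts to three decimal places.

-0.037 V

Adding the free-energy changes (−nFE°) of the two steps gives −n₃FE°₃ = −n₁FE°₁ − n₂FE°₂.
E°₃ = (1×+0.77 + 2×-0.44) / 3 = (-0.110) / 3 = -0.037 V.
E° values themselves are not directly additive — weighting by electron count is essential.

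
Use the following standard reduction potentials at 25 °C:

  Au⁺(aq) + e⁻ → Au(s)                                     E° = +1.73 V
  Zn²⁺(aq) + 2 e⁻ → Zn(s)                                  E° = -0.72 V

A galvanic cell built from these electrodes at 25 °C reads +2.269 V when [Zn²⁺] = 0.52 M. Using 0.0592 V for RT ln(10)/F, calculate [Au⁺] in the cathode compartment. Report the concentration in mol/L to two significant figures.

Au⁺/Au is the cathode, Zn²⁺/Zn the anode: E°cell = +2.45 V, n = 2.
Overall reaction: 2 Au⁺(aq) + Zn(s) → 2 Au(s) + Zn²⁺(aq); Q = [Zn²⁺]^1/[Au⁺]^2.
From E = E° − (0.0592/n) log Q: log Q = (E° − E)·n/0.0592 = (+2.45 − (+2.269))·2/0.0592 = 6.1149.
So 2·log[Au⁺] = 1·log(0.52) − log Q = -0.2840 − (6.1149) = -6.3989; log[Au⁺] = -6.3989 / 2 = -3.1995; [Au⁺] = 10^(-3.1995) ≈ 0.00063 M.

0.00063 M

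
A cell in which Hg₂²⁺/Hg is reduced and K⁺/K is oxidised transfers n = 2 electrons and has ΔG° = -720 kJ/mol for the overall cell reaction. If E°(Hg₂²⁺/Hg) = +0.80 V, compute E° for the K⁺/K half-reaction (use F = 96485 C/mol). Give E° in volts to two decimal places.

-2.93 V

E°cell = −ΔG°/(nF) = −(-720×10³)/((2)(96485)) = +3.731 V.
Since Hg₂²⁺/Hg is the cathode and K⁺/K the anode, E°cell = E°(Hg₂²⁺/Hg) − E°(K⁺/K).
So E°(K⁺/K) = E°(Hg₂²⁺/Hg) − E°cell = (+0.80) − (+3.731) = -2.93 V.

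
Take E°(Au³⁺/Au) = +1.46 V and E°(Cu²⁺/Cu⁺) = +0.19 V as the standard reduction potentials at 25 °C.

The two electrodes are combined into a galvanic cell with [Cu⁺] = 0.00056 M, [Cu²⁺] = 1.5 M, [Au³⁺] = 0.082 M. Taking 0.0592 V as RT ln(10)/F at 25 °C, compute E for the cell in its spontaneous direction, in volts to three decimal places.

Au³⁺/Au is the cathode (higher E°), Cu²⁺/Cu⁺ the anode: E°cell = +1.46 − (+0.19) = +1.27 V, n = 3.
Overall: Au³⁺(aq) + 3 Cu⁺(aq) → Au(s) + 3 Cu²⁺(aq)
Q = [Cu²⁺]^3 / ([Au³⁺]·[Cu⁺]^3); log Q = 11.370.
E = E° − (0.0592/n) log Q = +1.27 − (0.0592/3)(11.370) = +1.046 V.

+1.046 V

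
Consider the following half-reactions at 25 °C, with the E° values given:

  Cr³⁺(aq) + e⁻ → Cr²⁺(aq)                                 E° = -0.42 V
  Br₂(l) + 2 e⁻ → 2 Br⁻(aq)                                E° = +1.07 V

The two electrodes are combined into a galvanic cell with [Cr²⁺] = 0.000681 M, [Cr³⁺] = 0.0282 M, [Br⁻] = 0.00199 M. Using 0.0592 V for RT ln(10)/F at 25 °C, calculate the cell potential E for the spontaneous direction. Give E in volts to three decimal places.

Br₂/Br⁻ is the cathode (higher E°), Cr³⁺/Cr²⁺ the anode: E°cell = +1.07 − (-0.42) = +1.49 V, n = 2.
Overall: Br₂(l) + 2 Cr²⁺(aq) → 2 Br⁻(aq) + 2 Cr³⁺(aq)
Q = [Br⁻]^2·[Cr³⁺]^2 / ([Cr²⁺]^2); log Q = -2.168.
E = E° − (0.0592/n) log Q = +1.49 − (0.0592/2)(-2.168) = +1.554 V.

+1.554 V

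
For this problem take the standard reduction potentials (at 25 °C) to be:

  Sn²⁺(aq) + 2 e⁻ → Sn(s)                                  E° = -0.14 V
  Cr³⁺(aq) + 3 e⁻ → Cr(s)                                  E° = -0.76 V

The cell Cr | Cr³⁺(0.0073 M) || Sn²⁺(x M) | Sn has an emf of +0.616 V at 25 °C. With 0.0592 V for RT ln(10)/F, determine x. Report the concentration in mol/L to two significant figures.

0.028 M

Sn²⁺/Sn is the cathode, Cr³⁺/Cr the anode: E°cell = +0.62 V, n = 6.
Overall reaction: 3 Sn²⁺(aq) + 2 Cr(s) → 3 Sn(s) + 2 Cr³⁺(aq); Q = [Cr³⁺]^2/[Sn²⁺]^3.
From E = E° − (0.0592/n) log Q: log Q = (E° − E)·n/0.0592 = (+0.62 − (+0.616))·6/0.0592 = 0.4054.
So 3·log[Sn²⁺] = 2·log(0.0073) − log Q = -4.2734 − (0.4054) = -4.6788; log[Sn²⁺] = -4.6788 / 3 = -1.5596; [Sn²⁺] = 10^(-1.5596) ≈ 0.028 M.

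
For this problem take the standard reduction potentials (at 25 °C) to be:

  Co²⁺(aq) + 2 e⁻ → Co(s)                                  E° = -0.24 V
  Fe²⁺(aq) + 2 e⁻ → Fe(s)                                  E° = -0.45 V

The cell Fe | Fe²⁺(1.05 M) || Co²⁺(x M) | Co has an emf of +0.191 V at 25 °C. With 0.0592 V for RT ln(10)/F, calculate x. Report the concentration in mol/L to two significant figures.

0.24 M

Co²⁺/Co is the cathode, Fe²⁺/Fe the anode: E°cell = +0.21 V, n = 2.
Overall reaction: Co²⁺(aq) + Fe(s) → Co(s) + Fe²⁺(aq); Q = [Fe²⁺]^1/[Co²⁺]^1.
From E = E° − (0.0592/n) log Q: log Q = (E° − E)·n/0.0592 = (+0.21 − (+0.191))·2/0.0592 = 0.6419.
So 1·log[Co²⁺] = 1·log(1.05) − log Q = 0.0212 − (0.6419) = -0.6207; [Co²⁺] = 10^(-0.6207) ≈ 0.24 M.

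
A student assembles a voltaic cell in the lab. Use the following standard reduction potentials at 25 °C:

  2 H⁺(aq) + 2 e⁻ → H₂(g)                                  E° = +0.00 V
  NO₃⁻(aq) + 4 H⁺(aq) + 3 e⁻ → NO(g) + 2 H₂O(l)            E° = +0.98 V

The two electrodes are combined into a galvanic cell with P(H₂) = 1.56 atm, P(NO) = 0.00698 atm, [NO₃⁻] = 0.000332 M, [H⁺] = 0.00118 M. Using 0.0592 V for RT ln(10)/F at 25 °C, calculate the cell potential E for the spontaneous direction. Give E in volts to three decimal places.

NO₃⁻/NO is the cathode (higher E°), H⁺/H₂ the anode: E°cell = +0.98 − (+0.00) = +0.98 V, n = 6.
Overall: 2 NO₃⁻(aq) + 2 H⁺(aq) + 3 H₂(g) → 2 NO(g) + 4 H₂O(l)
Q = P(NO)^2 / ([NO₃⁻]^2·[H⁺]^2·P(H₂)^3); log Q = 7.922.
E = E° − (0.0592/n) log Q = +0.98 − (0.0592/6)(7.922) = +0.902 V.

+0.902 V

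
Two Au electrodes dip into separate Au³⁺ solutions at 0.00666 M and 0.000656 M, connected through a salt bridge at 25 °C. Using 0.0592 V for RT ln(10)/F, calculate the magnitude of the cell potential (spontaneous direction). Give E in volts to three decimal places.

For a concentration cell E°cell = 0. The 0.00666 M side is the cathode (reduction is favoured where [Au³⁺] is higher).
With n = 3, E = −(0.0592/3) log([Au³⁺]ₐₙ/[Au³⁺]꜀ₐₜ) = −(0.0592/3) log(0.000656/0.00666) = −(0.0592/3)(-1.007) = +0.020 V.

+0.020 V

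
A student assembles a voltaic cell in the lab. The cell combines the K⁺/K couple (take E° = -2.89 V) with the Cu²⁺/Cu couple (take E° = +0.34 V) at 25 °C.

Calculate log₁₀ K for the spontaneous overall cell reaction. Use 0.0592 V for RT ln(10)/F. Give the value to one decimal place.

Cathode: Cu²⁺/Cu; anode: K⁺/K. E°cell = +3.23 V, n = 2.
log K = nE°cell / 0.0592 = (2)(+3.23) / 0.0592 = 109.1.

109.1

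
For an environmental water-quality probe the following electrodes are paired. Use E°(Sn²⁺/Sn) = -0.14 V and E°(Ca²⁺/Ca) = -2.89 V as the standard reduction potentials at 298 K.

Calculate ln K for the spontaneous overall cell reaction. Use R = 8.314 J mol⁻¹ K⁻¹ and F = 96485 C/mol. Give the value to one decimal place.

214.2

Cathode: Sn²⁺/Sn; anode: Ca²⁺/Ca. E°cell = (-0.14) − (-2.89) = +2.75 V, with n = 2.
ΔG° = −nFE° = −RT ln K, so ln K = nFE°/(RT) = (2)(96485)(+2.75) / ((8.314)(298)) = 214.189.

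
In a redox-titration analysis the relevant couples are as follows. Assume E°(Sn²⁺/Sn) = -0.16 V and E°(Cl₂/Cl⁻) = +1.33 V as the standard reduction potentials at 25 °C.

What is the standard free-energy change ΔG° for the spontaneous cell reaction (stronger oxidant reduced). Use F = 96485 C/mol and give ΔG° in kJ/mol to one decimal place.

Cl₂/Cl⁻ (E° = +1.33 V) is the cathode; Sn²⁺/Sn (E° = -0.16 V) is the anode, so E°cell = +1.49 V.
Balancing electrons gives n = 2 (lcm of 2 and 2).
ΔG° = −nFE° = −(2)(96485)(+1.49) = -287,525 J = -287.5 kJ/mol.

-287.5 kJ/mol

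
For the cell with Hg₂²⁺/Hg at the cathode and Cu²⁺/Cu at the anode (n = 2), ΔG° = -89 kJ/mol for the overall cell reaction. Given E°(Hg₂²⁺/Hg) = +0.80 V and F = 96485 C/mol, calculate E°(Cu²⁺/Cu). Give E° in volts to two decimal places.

+0.34 V

E°cell = −ΔG°/(nF) = −(-89×10³)/((2)(96485)) = +0.461 V.
Since Hg₂²⁺/Hg is the cathode and Cu²⁺/Cu the anode, E°cell = E°(Hg₂²⁺/Hg) − E°(Cu²⁺/Cu).
So E°(Cu²⁺/Cu) = E°(Hg₂²⁺/Hg) − E°cell = (+0.80) − (+0.461) = +0.34 V.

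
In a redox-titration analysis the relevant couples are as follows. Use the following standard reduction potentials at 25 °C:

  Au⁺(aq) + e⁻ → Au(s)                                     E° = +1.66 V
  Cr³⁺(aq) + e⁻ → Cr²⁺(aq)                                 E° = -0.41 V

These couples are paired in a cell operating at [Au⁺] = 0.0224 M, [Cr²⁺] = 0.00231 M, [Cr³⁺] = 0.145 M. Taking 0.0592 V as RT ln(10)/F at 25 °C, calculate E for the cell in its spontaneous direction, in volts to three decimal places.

Au⁺/Au is the cathode (higher E°), Cr³⁺/Cr²⁺ the anode: E°cell = +1.66 − (-0.41) = +2.07 V, n = 1.
Overall: Au⁺(aq) + Cr²⁺(aq) → Au(s) + Cr³⁺(aq)
Q = [Cr³⁺] / ([Au⁺]·[Cr²⁺]); log Q = 3.448.
E = E° − (0.0592/n) log Q = +2.07 − (0.0592/1)(3.448) = +1.866 V.

+1.866 V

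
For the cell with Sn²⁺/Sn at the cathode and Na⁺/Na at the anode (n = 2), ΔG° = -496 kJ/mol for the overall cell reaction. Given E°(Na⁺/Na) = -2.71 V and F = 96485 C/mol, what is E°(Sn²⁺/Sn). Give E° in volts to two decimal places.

E°cell = −ΔG°/(nF) = −(-496×10³)/((2)(96485)) = +2.570 V.
Since Sn²⁺/Sn is the cathode and Na⁺/Na the anode, E°cell = E°(Sn²⁺/Sn) − E°(Na⁺/Na).
So E°(Sn²⁺/Sn) = E°cell + E°(Na⁺/Na) = +2.570 + (-2.71) = -0.14 V.

-0.14 V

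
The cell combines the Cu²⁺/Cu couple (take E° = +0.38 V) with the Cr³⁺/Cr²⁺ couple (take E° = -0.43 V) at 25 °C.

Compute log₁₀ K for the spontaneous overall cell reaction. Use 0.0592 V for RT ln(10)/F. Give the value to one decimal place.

27.4

Cathode: Cu²⁺/Cu; anode: Cr³⁺/Cr²⁺. E°cell = +0.81 V, n = 2.
log K = nE°cell / 0.0592 = (2)(+0.81) / 0.0592 = 27.4.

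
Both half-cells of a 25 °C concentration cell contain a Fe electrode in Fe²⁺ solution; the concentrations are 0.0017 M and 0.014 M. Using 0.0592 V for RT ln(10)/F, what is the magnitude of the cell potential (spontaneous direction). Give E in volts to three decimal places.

+0.027 V

For a concentration cell E°cell = 0. The 0.014 M side is the cathode (reduction is favoured where [Fe²⁺] is higher).
With n = 2, E = −(0.0592/2) log([Fe²⁺]ₐₙ/[Fe²⁺]꜀ₐₜ) = −(0.0592/2) log(0.0017/0.014) = −(0.0592/2)(-0.916) = +0.027 V.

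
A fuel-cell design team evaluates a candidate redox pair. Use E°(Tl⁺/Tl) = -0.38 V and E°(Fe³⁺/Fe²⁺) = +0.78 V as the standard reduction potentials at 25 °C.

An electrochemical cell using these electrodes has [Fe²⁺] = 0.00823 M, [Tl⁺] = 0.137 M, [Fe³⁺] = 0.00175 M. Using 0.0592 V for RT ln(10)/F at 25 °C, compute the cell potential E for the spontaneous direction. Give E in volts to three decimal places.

Fe³⁺/Fe²⁺ is the cathode (higher E°), Tl⁺/Tl the anode: E°cell = +0.78 − (-0.38) = +1.16 V, n = 1.
Overall: Fe³⁺(aq) + Tl(s) → Fe²⁺(aq) + Tl⁺(aq)
Q = [Fe²⁺]·[Tl⁺] / ([Fe³⁺]); log Q = -0.191.
E = E° − (0.0592/n) log Q = +1.16 − (0.0592/1)(-0.191) = +1.171 V.

+1.171 V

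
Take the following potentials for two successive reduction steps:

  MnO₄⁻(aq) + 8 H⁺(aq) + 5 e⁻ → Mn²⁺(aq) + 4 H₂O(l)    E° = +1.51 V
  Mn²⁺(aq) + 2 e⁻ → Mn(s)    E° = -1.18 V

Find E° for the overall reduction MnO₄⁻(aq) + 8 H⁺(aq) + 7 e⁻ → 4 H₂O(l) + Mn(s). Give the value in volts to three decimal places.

+0.741 V

Since ΔG° = −nFE° is additive over sequential reductions, n₃E°₃ = n₁E°₁ + n₂E°₂.
E°₃ = (5×+1.51 + 2×-1.18) / 7 = (+5.190) / 7 = +0.741 V.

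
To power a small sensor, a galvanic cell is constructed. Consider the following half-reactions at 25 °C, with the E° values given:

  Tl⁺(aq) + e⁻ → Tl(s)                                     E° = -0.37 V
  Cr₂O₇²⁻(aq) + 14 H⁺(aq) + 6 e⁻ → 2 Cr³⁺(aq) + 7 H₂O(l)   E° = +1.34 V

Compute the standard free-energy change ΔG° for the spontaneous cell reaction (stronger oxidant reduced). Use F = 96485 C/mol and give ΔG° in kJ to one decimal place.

Cr₂O₇²⁻/Cr³⁺ (E° = +1.34 V) is the cathode; Tl⁺/Tl (E° = -0.37 V) is the anode, so E°cell = +1.71 V.
Balancing electrons gives n = 6 (lcm of 6 and 1).
ΔG° = −nFE° = −(6)(96485)(+1.71) = -989,936 J = -989.9 kJ.

-989.9 kJ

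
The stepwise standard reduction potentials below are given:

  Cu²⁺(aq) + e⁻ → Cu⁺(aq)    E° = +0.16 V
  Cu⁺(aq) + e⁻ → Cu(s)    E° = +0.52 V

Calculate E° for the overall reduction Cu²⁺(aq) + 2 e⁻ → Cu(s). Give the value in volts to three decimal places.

+0.340 V

Since ΔG° = −nFE° is additive over sequential reductions, n₃E°₃ = n₁E°₁ + n₂E°₂.
E°₃ = (1×+0.16 + 1×+0.52) / 2 = (+0.680) / 2 = +0.340 V.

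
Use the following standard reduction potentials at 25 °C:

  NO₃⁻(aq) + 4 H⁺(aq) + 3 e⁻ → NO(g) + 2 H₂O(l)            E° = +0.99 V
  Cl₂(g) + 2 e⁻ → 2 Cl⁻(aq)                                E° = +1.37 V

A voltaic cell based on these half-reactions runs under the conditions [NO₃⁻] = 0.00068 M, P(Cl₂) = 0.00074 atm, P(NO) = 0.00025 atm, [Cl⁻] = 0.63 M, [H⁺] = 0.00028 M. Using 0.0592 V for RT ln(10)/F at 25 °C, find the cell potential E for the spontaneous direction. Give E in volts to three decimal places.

+0.571 V

Cl₂/Cl⁻ is the cathode (higher E°), NO₃⁻/NO the anode: E°cell = +1.37 − (+0.99) = +0.38 V, n = 6.
Overall: 3 Cl₂(g) + 2 NO(g) + 4 H₂O(l) → 6 Cl⁻(aq) + 2 NO₃⁻(aq) + 8 H⁺(aq)
Q = [Cl⁻]^6·[NO₃⁻]^2·[H⁺]^8 / (P(Cl₂)^3·P(NO)^2); log Q = -19.365.
E = E° − (0.0592/n) log Q = +0.38 − (0.0592/6)(-19.365) = +0.571 V.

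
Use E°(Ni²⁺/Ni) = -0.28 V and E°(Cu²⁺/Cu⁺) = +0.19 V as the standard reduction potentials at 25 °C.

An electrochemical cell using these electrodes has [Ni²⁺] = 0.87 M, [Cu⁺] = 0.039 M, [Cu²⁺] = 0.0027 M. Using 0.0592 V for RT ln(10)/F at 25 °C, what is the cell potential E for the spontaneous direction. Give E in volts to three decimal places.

Cu²⁺/Cu⁺ is the cathode (higher E°), Ni²⁺/Ni the anode: E°cell = +0.19 − (-0.28) = +0.47 V, n = 2.
Overall: 2 Cu²⁺(aq) + Ni(s) → 2 Cu⁺(aq) + Ni²⁺(aq)
Q = [Cu⁺]^2·[Ni²⁺] / ([Cu²⁺]^2); log Q = 2.259.
E = E° − (0.0592/n) log Q = +0.47 − (0.0592/2)(2.259) = +0.403 V.

+0.403 V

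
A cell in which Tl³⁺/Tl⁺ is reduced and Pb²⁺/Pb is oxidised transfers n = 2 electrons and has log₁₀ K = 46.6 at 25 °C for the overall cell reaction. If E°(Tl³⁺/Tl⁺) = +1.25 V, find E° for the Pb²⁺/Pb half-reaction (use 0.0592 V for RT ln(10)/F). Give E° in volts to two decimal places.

-0.13 V

E°cell = (0.0592/n)·log K = (0.0592/2)(46.6) = +1.379 V.
Since Tl³⁺/Tl⁺ is the cathode and Pb²⁺/Pb the anode, E°cell = E°(Tl³⁺/Tl⁺) − E°(Pb²⁺/Pb).
So E°(Pb²⁺/Pb) = E°(Tl³⁺/Tl⁺) − E°cell = (+1.25) − (+1.379) = -0.13 V.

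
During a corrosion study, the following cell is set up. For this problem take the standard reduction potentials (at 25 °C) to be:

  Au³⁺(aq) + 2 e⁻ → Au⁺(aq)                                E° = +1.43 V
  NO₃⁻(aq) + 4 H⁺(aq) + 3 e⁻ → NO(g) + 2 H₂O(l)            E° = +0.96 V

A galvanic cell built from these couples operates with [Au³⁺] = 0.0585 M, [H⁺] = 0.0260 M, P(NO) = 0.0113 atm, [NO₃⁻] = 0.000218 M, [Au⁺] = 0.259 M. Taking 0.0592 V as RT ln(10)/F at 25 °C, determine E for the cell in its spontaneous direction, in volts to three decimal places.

Au³⁺/Au⁺ is the cathode (higher E°), NO₃⁻/NO the anode: E°cell = +1.43 − (+0.96) = +0.47 V, n = 6.
Overall: 3 Au³⁺(aq) + 2 NO(g) + 4 H₂O(l) → 3 Au⁺(aq) + 2 NO₃⁻(aq) + 8 H⁺(aq)
Q = [Au⁺]^3·[NO₃⁻]^2·[H⁺]^8 / ([Au³⁺]^3·P(NO)^2); log Q = -14.171.
E = E° − (0.0592/n) log Q = +0.47 − (0.0592/6)(-14.171) = +0.610 V.

+0.610 V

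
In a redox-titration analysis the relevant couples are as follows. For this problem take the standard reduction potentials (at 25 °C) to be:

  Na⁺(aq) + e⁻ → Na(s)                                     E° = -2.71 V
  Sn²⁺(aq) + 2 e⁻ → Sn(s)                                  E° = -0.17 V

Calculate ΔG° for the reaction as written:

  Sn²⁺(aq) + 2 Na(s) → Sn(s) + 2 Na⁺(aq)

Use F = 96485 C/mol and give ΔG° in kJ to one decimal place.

As written, Sn²⁺/Sn is reduced (cathode) and Na⁺/Na is oxidised (anode), so E°cell = (-0.17) − (-2.71) = +2.54 V.
Balancing electrons gives n = 2.
ΔG° = −nFE° = −(2)(96485)(+2.54) = -490,144 J = -490.1 kJ.

-490.1 kJ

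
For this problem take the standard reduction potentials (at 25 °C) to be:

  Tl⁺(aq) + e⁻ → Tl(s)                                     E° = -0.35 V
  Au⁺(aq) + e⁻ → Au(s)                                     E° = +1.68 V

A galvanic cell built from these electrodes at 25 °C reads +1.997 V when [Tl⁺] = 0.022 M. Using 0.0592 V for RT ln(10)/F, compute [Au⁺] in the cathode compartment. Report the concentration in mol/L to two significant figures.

0.0061 M

Au⁺/Au is the cathode, Tl⁺/Tl the anode: E°cell = +2.03 V, n = 1.
Overall reaction: Au⁺(aq) + Tl(s) → Au(s) + Tl⁺(aq); Q = [Tl⁺]^1/[Au⁺]^1.
From E = E° − (0.0592/n) log Q: log Q = (E° − E)·n/0.0592 = (+2.03 − (+1.997))·1/0.0592 = 0.5574.
So 1·log[Au⁺] = 1·log(0.022) − log Q = -1.6576 − (0.5574) = -2.2150; [Au⁺] = 10^(-2.2150) ≈ 0.0061 M.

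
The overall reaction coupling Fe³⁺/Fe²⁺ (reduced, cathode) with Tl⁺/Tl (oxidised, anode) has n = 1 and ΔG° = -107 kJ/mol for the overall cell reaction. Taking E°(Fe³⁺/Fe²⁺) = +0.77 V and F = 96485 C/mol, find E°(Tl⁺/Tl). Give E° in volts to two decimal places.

-0.34 V

E°cell = −ΔG°/(nF) = −(-107×10³)/((1)(96485)) = +1.109 V.
Since Fe³⁺/Fe²⁺ is the cathode and Tl⁺/Tl the anode, E°cell = E°(Fe³⁺/Fe²⁺) − E°(Tl⁺/Tl).
So E°(Tl⁺/Tl) = E°(Fe³⁺/Fe²⁺) − E°cell = (+0.77) − (+1.109) = -0.34 V.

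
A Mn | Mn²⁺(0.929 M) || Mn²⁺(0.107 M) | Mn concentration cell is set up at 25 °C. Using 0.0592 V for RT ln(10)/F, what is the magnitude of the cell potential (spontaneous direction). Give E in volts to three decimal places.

For a concentration cell E°cell = 0. The 0.929 M side is the cathode (reduction is favoured where [Mn²⁺] is higher).
With n = 2, E = −(0.0592/2) log([Mn²⁺]ₐₙ/[Mn²⁺]꜀ₐₜ) = −(0.0592/2) log(0.107/0.929) = −(0.0592/2)(-0.939) = +0.028 V.

+0.028 V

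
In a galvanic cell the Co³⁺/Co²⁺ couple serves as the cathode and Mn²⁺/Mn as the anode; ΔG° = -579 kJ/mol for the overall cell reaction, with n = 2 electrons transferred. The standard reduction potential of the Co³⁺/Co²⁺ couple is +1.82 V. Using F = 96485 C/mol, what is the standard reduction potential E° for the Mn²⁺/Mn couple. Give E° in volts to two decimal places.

E°cell = −ΔG°/(nF) = −(-579×10³)/((2)(96485)) = +3.000 V.
Since Co³⁺/Co²⁺ is the cathode and Mn²⁺/Mn the anode, E°cell = E°(Co³⁺/Co²⁺) − E°(Mn²⁺/Mn).
So E°(Mn²⁺/Mn) = E°(Co³⁺/Co²⁺) − E°cell = (+1.82) − (+3.000) = -1.18 V.

-1.18 V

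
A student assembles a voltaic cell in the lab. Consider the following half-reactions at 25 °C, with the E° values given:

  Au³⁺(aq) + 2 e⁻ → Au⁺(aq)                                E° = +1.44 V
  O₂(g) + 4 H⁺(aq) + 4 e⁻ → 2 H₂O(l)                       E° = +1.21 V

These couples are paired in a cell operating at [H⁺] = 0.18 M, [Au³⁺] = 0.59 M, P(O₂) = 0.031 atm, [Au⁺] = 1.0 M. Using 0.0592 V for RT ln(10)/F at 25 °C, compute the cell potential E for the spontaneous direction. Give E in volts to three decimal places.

Au³⁺/Au⁺ is the cathode (higher E°), O₂/H₂O the anode: E°cell = +1.44 − (+1.21) = +0.23 V, n = 4.
Overall: 2 Au³⁺(aq) + 2 H₂O(l) → 2 Au⁺(aq) + O₂(g) + 4 H⁺(aq)
Q = [Au⁺]^2·P(O₂)·[H⁺]^4 / ([Au³⁺]^2); log Q = -4.029.
E = E° − (0.0592/n) log Q = +0.23 − (0.0592/4)(-4.029) = +0.290 V.

+0.290 V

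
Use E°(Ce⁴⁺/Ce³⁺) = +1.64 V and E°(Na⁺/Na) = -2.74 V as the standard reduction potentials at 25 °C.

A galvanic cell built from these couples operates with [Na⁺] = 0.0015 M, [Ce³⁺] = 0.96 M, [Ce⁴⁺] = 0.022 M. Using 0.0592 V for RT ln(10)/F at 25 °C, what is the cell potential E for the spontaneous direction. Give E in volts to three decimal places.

Ce⁴⁺/Ce³⁺ is the cathode (higher E°), Na⁺/Na the anode: E°cell = +1.64 − (-2.74) = +4.38 V, n = 1.
Overall: Ce⁴⁺(aq) + Na(s) → Ce³⁺(aq) + Na⁺(aq)
Q = [Ce³⁺]·[Na⁺] / ([Ce⁴⁺]); log Q = -1.184.
E = E° − (0.0592/n) log Q = +4.38 − (0.0592/1)(-1.184) = +4.450 V.

+4.450 V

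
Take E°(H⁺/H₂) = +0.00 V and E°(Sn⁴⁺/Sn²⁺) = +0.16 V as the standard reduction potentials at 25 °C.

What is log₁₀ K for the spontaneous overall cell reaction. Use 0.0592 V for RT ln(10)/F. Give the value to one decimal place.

Cathode: Sn⁴⁺/Sn²⁺; anode: H⁺/H₂. E°cell = +0.16 V, n = 2.
log K = nE°cell / 0.0592 = (2)(+0.16) / 0.0592 = 5.4.

5.4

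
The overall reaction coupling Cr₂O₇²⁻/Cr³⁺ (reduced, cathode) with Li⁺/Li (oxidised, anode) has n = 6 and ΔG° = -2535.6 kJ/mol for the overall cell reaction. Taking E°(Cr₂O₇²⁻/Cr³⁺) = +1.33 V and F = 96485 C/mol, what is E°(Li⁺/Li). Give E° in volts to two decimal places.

E°cell = −ΔG°/(nF) = −(-2535.6×10³)/((6)(96485)) = +4.380 V.
Since Cr₂O₇²⁻/Cr³⁺ is the cathode and Li⁺/Li the anode, E°cell = E°(Cr₂O₇²⁻/Cr³⁺) − E°(Li⁺/Li).
So E°(Li⁺/Li) = E°(Cr₂O₇²⁻/Cr³⁺) − E°cell = (+1.33) − (+4.380) = -3.05 V.

-3.05 V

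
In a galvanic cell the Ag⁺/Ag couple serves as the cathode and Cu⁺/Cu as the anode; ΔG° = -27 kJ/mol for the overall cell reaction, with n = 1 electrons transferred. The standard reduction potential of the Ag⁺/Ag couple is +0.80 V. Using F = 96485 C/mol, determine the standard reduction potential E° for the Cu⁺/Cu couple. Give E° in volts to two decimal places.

E°cell = −ΔG°/(nF) = −(-27×10³)/((1)(96485)) = +0.280 V.
Since Ag⁺/Ag is the cathode and Cu⁺/Cu the anode, E°cell = E°(Ag⁺/Ag) − E°(Cu⁺/Cu).
So E°(Cu⁺/Cu) = E°(Ag⁺/Ag) − E°cell = (+0.80) − (+0.280) = +0.52 V.

+0.52 V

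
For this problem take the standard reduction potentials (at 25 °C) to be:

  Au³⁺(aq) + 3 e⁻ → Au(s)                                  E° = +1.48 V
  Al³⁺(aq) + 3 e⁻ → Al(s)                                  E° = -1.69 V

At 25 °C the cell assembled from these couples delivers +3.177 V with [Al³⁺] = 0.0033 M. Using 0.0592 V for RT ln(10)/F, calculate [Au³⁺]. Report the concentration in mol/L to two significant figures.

Au³⁺/Au is the cathode, Al³⁺/Al the anode: E°cell = +3.17 V, n = 3.
Overall reaction: Au³⁺(aq) + Al(s) → Au(s) + Al³⁺(aq); Q = [Al³⁺]^1/[Au³⁺]^1.
From E = E° − (0.0592/n) log Q: log Q = (E° − E)·n/0.0592 = (+3.17 − (+3.177))·3/0.0592 = -0.3547.
So 1·log[Au³⁺] = 1·log(0.0033) − log Q = -2.4815 − (-0.3547) = -2.1268; [Au³⁺] = 10^(-2.1268) ≈ 0.0075 M.

0.0075 M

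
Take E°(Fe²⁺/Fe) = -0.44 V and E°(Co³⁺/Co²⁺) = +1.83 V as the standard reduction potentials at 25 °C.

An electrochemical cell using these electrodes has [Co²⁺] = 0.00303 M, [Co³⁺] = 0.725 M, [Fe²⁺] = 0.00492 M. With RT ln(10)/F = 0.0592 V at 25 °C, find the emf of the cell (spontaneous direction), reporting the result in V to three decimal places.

Co³⁺/Co²⁺ is the cathode (higher E°), Fe²⁺/Fe the anode: E°cell = +1.83 − (-0.44) = +2.27 V, n = 2.
Overall: 2 Co³⁺(aq) + Fe(s) → 2 Co²⁺(aq) + Fe²⁺(aq)
Q = [Co²⁺]^2·[Fe²⁺] / ([Co³⁺]^2); log Q = -7.066.
E = E° − (0.0592/n) log Q = +2.27 − (0.0592/2)(-7.066) = +2.479 V.

+2.479 V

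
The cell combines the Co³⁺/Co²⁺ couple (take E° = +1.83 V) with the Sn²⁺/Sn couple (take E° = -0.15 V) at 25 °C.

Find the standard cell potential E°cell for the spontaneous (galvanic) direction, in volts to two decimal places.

+1.98 V

The Co³⁺/Co²⁺ couple has the higher reduction potential, so it is the cathode; Sn²⁺/Sn is oxidised at the anode.
E°cell = E°(cathode) − E°(anode) = (+1.83) − (-0.15) = +1.98 V.
Since E°cell > 0, the reaction is spontaneous under standard conditions.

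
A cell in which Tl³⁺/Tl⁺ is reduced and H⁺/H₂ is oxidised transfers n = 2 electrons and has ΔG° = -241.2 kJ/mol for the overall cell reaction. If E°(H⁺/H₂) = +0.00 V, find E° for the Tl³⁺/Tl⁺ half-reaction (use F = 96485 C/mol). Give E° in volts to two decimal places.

E°cell = −ΔG°/(nF) = −(-241.2×10³)/((2)(96485)) = +1.250 V.
Since Tl³⁺/Tl⁺ is the cathode and H⁺/H₂ the anode, E°cell = E°(Tl³⁺/Tl⁺) − E°(H⁺/H₂).
So E°(Tl³⁺/Tl⁺) = E°cell + E°(H⁺/H₂) = +1.250 + (+0.00) = +1.25 V.

+1.25 V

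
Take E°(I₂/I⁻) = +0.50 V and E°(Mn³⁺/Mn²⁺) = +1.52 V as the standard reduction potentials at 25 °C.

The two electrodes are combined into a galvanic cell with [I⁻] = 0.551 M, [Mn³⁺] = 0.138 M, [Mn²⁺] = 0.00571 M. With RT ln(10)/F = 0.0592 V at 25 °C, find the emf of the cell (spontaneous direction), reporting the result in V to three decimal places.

+1.087 V

Mn³⁺/Mn²⁺ is the cathode (higher E°), I₂/I⁻ the anode: E°cell = +1.52 − (+0.50) = +1.02 V, n = 2.
Overall: 2 Mn³⁺(aq) + 2 I⁻(aq) → 2 Mn²⁺(aq) + I₂(s)
Q = [Mn²⁺]^2 / ([Mn³⁺]^2·[I⁻]^2); log Q = -2.249.
E = E° − (0.0592/n) log Q = +1.02 − (0.0592/2)(-2.249) = +1.087 V.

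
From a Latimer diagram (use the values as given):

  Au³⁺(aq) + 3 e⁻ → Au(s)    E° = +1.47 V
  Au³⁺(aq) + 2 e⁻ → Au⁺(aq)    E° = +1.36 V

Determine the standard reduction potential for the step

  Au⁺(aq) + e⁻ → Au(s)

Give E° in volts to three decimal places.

Sequential free energies add, so n₃E°₃ = n₁E°₁ + n₂E°₂.
With n₃ = 3, and the known step contributing 2×(+1.36) V, the unknown satisfies 1·E° = 3×(+1.47) − 2×(+1.36) = +1.690.
E° = +1.690 / 1 = +1.690 V.

+1.690 V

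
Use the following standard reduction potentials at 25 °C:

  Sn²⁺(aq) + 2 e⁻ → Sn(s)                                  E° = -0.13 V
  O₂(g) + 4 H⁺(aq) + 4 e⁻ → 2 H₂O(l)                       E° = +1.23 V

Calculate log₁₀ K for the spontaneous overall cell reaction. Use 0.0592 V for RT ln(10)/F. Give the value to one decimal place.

91.9

Cathode: O₂/H₂O; anode: Sn²⁺/Sn. E°cell = +1.36 V, n = 4.
log K = nE°cell / 0.0592 = (4)(+1.36) / 0.0592 = 91.9.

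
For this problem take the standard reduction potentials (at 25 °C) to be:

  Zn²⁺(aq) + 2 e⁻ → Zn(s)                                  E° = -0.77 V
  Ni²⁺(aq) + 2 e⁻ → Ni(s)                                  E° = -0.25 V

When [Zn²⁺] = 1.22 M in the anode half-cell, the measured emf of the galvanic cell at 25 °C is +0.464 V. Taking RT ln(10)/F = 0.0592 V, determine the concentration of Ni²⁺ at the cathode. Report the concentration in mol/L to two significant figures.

Ni²⁺/Ni is the cathode, Zn²⁺/Zn the anode: E°cell = +0.52 V, n = 2.
Overall reaction: Ni²⁺(aq) + Zn(s) → Ni(s) + Zn²⁺(aq); Q = [Zn²⁺]^1/[Ni²⁺]^1.
From E = E° − (0.0592/n) log Q: log Q = (E° − E)·n/0.0592 = (+0.52 − (+0.464))·2/0.0592 = 1.8919.
So 1·log[Ni²⁺] = 1·log(1.22) − log Q = 0.0864 − (1.8919) = -1.8055; [Ni²⁺] = 10^(-1.8055) ≈ 0.016 M.

0.016 M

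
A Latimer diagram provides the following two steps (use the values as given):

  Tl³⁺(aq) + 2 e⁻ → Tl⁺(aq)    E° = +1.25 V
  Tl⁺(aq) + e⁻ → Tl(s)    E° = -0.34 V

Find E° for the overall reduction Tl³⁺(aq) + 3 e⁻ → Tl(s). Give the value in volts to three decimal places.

+0.720 V

Adding the free-energy changes (−nFE°) of the two steps gives −n₃FE°₃ = −n₁FE°₁ − n₂FE°₂.
E°₃ = (2×+1.25 + 1×-0.34) / 3 = (+2.160) / 3 = +0.720 V.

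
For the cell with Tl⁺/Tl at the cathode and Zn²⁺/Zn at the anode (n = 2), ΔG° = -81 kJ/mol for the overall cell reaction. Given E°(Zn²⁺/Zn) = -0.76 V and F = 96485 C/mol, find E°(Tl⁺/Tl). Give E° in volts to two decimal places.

E°cell = −ΔG°/(nF) = −(-81×10³)/((2)(96485)) = +0.420 V.
Since Tl⁺/Tl is the cathode and Zn²⁺/Zn the anode, E°cell = E°(Tl⁺/Tl) − E°(Zn²⁺/Zn).
So E°(Tl⁺/Tl) = E°cell + E°(Zn²⁺/Zn) = +0.420 + (-0.76) = -0.34 V.

-0.34 V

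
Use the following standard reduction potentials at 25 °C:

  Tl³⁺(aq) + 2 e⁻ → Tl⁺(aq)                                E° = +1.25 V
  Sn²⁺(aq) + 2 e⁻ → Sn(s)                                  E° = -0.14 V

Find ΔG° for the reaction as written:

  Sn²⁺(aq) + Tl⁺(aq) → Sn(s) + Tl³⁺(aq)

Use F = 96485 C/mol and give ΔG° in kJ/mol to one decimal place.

As written, Sn²⁺/Sn is reduced (cathode) and Tl³⁺/Tl⁺ is oxidised (anode), so E°cell = (-0.14) − (+1.25) = -1.39 V.
Balancing electrons gives n = 2.
ΔG° = −nFE° = −(2)(96485)(-1.39) = 268,228 J = +268.2 kJ/mol.

+268.2 kJ/mol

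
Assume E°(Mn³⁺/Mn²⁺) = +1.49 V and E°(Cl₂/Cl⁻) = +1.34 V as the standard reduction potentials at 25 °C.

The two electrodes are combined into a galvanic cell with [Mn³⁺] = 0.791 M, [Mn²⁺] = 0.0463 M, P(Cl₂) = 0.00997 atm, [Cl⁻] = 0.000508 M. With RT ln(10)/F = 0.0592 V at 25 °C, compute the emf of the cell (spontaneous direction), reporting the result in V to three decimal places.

+0.087 V

Mn³⁺/Mn²⁺ is the cathode (higher E°), Cl₂/Cl⁻ the anode: E°cell = +1.49 − (+1.34) = +0.15 V, n = 2.
Overall: 2 Mn³⁺(aq) + 2 Cl⁻(aq) → 2 Mn²⁺(aq) + Cl₂(g)
Q = [Mn²⁺]^2·P(Cl₂) / ([Mn³⁺]^2·[Cl⁻]^2); log Q = 2.122.
E = E° − (0.0592/n) log Q = +0.15 − (0.0592/2)(2.122) = +0.087 V.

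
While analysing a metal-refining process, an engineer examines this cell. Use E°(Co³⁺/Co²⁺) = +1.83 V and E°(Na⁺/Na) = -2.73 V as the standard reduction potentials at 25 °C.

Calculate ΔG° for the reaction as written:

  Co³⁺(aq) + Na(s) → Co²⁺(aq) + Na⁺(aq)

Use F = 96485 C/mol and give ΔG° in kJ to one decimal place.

-440.0 kJ

As written, Co³⁺/Co²⁺ is reduced (cathode) and Na⁺/Na is oxidised (anode), so E°cell = (+1.83) − (-2.73) = +4.56 V.
Balancing electrons gives n = 1.
ΔG° = −nFE° = −(1)(96485)(+4.56) = -439,972 J = -440.0 kJ.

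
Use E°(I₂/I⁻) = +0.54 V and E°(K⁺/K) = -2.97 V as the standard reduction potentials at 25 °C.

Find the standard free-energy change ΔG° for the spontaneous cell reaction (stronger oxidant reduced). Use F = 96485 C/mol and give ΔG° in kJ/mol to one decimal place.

-677.3 kJ/mol

I₂/I⁻ (E° = +0.54 V) is the cathode; K⁺/K (E° = -2.97 V) is the anode, so E°cell = +3.51 V.
Balancing electrons gives n = 2 (lcm of 2 and 1).
ΔG° = −nFE° = −(2)(96485)(+3.51) = -677,325 J = -677.3 kJ/mol.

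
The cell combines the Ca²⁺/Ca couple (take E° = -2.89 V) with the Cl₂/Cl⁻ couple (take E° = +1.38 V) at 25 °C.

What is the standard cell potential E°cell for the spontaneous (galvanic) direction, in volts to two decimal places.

The Cl₂/Cl⁻ couple has the higher reduction potential, so it is the cathode; Ca²⁺/Ca is oxidised at the anode.
E°cell = E°(cathode) − E°(anode) = (+1.38) − (-2.89) = +4.27 V.

+4.27 V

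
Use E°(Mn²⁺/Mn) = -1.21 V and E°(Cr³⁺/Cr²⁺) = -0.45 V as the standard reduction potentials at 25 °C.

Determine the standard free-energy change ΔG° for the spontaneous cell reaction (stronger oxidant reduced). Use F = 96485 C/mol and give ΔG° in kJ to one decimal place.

Cr³⁺/Cr²⁺ (E° = -0.45 V) is the cathode; Mn²⁺/Mn (E° = -1.21 V) is the anode, so E°cell = +0.76 V.
Balancing electrons gives n = 2 (lcm of 1 and 2).
ΔG° = −nFE° = −(2)(96485)(+0.76) = -146,657 J = -146.7 kJ.

-146.7 kJ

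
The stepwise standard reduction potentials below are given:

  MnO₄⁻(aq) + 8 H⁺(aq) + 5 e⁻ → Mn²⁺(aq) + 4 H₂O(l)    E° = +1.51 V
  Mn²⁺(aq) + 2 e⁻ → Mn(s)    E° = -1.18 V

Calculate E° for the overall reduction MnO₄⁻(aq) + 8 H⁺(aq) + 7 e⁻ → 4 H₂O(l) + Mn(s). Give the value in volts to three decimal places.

Since ΔG° = −nFE° is additive over sequential reductions, n₃E°₃ = n₁E°₁ + n₂E°₂.
E°₃ = (5×+1.51 + 2×-1.18) / 7 = (+5.190) / 7 = +0.741 V.

+0.741 V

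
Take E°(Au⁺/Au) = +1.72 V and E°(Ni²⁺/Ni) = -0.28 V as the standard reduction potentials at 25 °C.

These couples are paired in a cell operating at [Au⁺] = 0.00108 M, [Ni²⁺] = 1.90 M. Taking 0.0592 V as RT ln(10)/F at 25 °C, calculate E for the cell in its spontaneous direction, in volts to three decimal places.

+1.816 V

Au⁺/Au is the cathode (higher E°), Ni²⁺/Ni the anode: E°cell = +1.72 − (-0.28) = +2.00 V, n = 2.
Overall: 2 Au⁺(aq) + Ni(s) → 2 Au(s) + Ni²⁺(aq)
Q = [Ni²⁺] / ([Au⁺]^2); log Q = 6.212.
E = E° − (0.0592/n) log Q = +2.00 − (0.0592/2)(6.212) = +1.816 V.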